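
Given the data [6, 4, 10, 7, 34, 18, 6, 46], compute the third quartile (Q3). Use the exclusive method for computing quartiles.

30

Step 1: Sort the data: [4, 6, 6, 7, 10, 18, 34, 46]
Step 2: n = 8
Step 3: Using the exclusive quartile method:
  Q1 = 6
  Q2 (median) = 8.5
  Q3 = 30
  IQR = Q3 - Q1 = 30 - 6 = 24
Step 4: Q3 = 30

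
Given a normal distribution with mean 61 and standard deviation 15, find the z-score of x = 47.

-0.9333

Step 1: Recall the z-score formula: z = (x - mu) / sigma
Step 2: Substitute values: z = (47 - 61) / 15
Step 3: z = -14 / 15 = -0.9333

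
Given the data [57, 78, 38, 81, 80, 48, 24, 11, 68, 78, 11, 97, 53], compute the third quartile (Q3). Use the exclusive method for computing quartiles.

79

Step 1: Sort the data: [11, 11, 24, 38, 48, 53, 57, 68, 78, 78, 80, 81, 97]
Step 2: n = 13
Step 3: Using the exclusive quartile method:
  Q1 = 31
  Q2 (median) = 57
  Q3 = 79
  IQR = Q3 - Q1 = 79 - 31 = 48
Step 4: Q3 = 79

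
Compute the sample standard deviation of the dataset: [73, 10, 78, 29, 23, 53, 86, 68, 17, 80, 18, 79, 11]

30.33

Step 1: Compute the mean: 48.0769
Step 2: Sum of squared deviations from the mean: 11038.9231
Step 3: Sample variance = 11038.9231 / 12 = 919.9103
Step 4: Standard deviation = sqrt(919.9103) = 30.33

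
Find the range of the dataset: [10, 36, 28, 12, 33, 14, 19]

26

Step 1: Identify the maximum value: max = 36
Step 2: Identify the minimum value: min = 10
Step 3: Range = max - min = 36 - 10 = 26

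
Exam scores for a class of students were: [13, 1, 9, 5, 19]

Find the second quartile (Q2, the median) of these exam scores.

9

Step 1: Sort the data: [1, 5, 9, 13, 19]
Step 2: n = 5
Step 3: Q2 is the median. Since n is odd, it is the middle value at position 3: 9
Step 4: Q2 = 9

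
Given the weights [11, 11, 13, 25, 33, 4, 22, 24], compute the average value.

17.875

Step 1: Sum all values: 11 + 11 + 13 + 25 + 33 + 4 + 22 + 24 = 143
Step 2: Count the number of values: n = 8
Step 3: Mean = sum / n = 143 / 8 = 17.875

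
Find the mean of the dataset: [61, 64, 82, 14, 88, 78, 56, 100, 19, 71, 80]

64.8182

Step 1: Sum all values: 61 + 64 + 82 + 14 + 88 + 78 + 56 + 100 + 19 + 71 + 80 = 713
Step 2: Count the number of values: n = 11
Step 3: Mean = sum / n = 713 / 11 = 64.8182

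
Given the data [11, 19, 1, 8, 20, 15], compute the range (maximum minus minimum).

19

Step 1: Identify the maximum value: max = 20
Step 2: Identify the minimum value: min = 1
Step 3: Range = max - min = 20 - 1 = 19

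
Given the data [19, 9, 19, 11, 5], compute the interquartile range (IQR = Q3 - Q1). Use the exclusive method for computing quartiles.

12

Step 1: Sort the data: [5, 9, 11, 19, 19]
Step 2: n = 5
Step 3: Using the exclusive quartile method:
  Q1 = 7
  Q2 (median) = 11
  Q3 = 19
  IQR = Q3 - Q1 = 19 - 7 = 12
Step 4: IQR = 12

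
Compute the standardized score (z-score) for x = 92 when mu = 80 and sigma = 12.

1

Step 1: Recall the z-score formula: z = (x - mu) / sigma
Step 2: Substitute values: z = (92 - 80) / 12
Step 3: z = 12 / 12 = 1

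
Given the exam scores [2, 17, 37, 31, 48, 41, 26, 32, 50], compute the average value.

31.5556

Step 1: Sum all values: 2 + 17 + 37 + 31 + 48 + 41 + 26 + 32 + 50 = 284
Step 2: Count the number of values: n = 9
Step 3: Mean = sum / n = 284 / 9 = 31.5556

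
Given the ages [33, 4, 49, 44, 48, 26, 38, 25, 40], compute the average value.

34.1111

Step 1: Sum all values: 33 + 4 + 49 + 44 + 48 + 26 + 38 + 25 + 40 = 307
Step 2: Count the number of values: n = 9
Step 3: Mean = sum / n = 307 / 9 = 34.1111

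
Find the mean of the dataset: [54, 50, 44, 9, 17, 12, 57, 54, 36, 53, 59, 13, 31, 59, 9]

37.1333

Step 1: Sum all values: 54 + 50 + 44 + 9 + 17 + 12 + 57 + 54 + 36 + 53 + 59 + 13 + 31 + 59 + 9 = 557
Step 2: Count the number of values: n = 15
Step 3: Mean = sum / n = 557 / 15 = 37.1333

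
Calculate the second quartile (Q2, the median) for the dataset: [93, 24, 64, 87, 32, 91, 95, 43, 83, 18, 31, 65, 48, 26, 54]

54

Step 1: Sort the data: [18, 24, 26, 31, 32, 43, 48, 54, 64, 65, 83, 87, 91, 93, 95]
Step 2: n = 15
Step 3: Q2 is the median. Since n is odd, it is the middle value at position 8: 54
Step 4: Q2 = 54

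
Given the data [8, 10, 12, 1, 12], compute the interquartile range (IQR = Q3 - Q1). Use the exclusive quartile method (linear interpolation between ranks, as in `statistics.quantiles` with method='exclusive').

7.5

Step 1: Sort the data: [1, 8, 10, 12, 12]
Step 2: n = 5
Step 3: Using the exclusive quartile method:
  Q1 = 4.5
  Q2 (median) = 10
  Q3 = 12
  IQR = Q3 - Q1 = 12 - 4.5 = 7.5
Step 4: IQR = 7.5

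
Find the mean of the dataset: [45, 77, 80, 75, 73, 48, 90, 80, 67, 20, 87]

67.4545

Step 1: Sum all values: 45 + 77 + 80 + 75 + 73 + 48 + 90 + 80 + 67 + 20 + 87 = 742
Step 2: Count the number of values: n = 11
Step 3: Mean = sum / n = 742 / 11 = 67.4545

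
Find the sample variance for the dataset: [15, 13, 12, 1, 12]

30.3

Step 1: Compute the mean: (15 + 13 + 12 + 1 + 12) / 5 = 10.6
Step 2: Compute squared deviations from the mean:
  (15 - 10.6)^2 = 19.36
  (13 - 10.6)^2 = 5.76
  (12 - 10.6)^2 = 1.96
  (1 - 10.6)^2 = 92.16
  (12 - 10.6)^2 = 1.96
Step 3: Sum of squared deviations = 121.2
Step 4: Sample variance = 121.2 / 4 = 30.3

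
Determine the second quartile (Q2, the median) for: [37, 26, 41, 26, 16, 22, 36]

26

Step 1: Sort the data: [16, 22, 26, 26, 36, 37, 41]
Step 2: n = 7
Step 3: Q2 is the median. Since n is odd, it is the middle value at position 4: 26
Step 4: Q2 = 26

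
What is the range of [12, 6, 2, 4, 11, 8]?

10

Step 1: Identify the maximum value: max = 12
Step 2: Identify the minimum value: min = 2
Step 3: Range = max - min = 12 - 2 = 10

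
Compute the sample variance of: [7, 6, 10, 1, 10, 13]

17.3667

Step 1: Compute the mean: (7 + 6 + 10 + 1 + 10 + 13) / 6 = 7.8333
Step 2: Compute squared deviations from the mean:
  (7 - 7.8333)^2 = 0.6944
  (6 - 7.8333)^2 = 3.3611
  (10 - 7.8333)^2 = 4.6944
  (1 - 7.8333)^2 = 46.6944
  (10 - 7.8333)^2 = 4.6944
  (13 - 7.8333)^2 = 26.6944
Step 3: Sum of squared deviations = 86.8333
Step 4: Sample variance = 86.8333 / 5 = 17.3667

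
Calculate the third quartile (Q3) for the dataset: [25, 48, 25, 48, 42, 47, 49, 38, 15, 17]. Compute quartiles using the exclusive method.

48

Step 1: Sort the data: [15, 17, 25, 25, 38, 42, 47, 48, 48, 49]
Step 2: n = 10
Step 3: Using the exclusive quartile method:
  Q1 = 23
  Q2 (median) = 40
  Q3 = 48
  IQR = Q3 - Q1 = 48 - 23 = 25
Step 4: Q3 = 48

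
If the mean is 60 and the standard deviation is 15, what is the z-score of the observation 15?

-3

Step 1: Recall the z-score formula: z = (x - mu) / sigma
Step 2: Substitute values: z = (15 - 60) / 15
Step 3: z = -45 / 15 = -3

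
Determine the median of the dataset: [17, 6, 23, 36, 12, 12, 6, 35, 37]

17

Step 1: Sort the data in ascending order: [6, 6, 12, 12, 17, 23, 35, 36, 37]
Step 2: The number of values is n = 9.
Step 3: Since n is odd, the median is the middle value at position 5: 17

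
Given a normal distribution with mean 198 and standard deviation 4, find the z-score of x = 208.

2.5

Step 1: Recall the z-score formula: z = (x - mu) / sigma
Step 2: Substitute values: z = (208 - 198) / 4
Step 3: z = 10 / 4 = 2.5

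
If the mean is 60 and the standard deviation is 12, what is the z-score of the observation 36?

-2

Step 1: Recall the z-score formula: z = (x - mu) / sigma
Step 2: Substitute values: z = (36 - 60) / 12
Step 3: z = -24 / 12 = -2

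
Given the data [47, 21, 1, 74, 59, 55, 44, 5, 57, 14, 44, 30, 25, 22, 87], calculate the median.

44

Step 1: Sort the data in ascending order: [1, 5, 14, 21, 22, 25, 30, 44, 44, 47, 55, 57, 59, 74, 87]
Step 2: The number of values is n = 15.
Step 3: Since n is odd, the median is the middle value at position 8: 44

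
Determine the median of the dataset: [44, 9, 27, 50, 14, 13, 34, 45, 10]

27

Step 1: Sort the data in ascending order: [9, 10, 13, 14, 27, 34, 44, 45, 50]
Step 2: The number of values is n = 9.
Step 3: Since n is odd, the median is the middle value at position 5: 27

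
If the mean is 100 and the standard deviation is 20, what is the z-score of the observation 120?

1

Step 1: Recall the z-score formula: z = (x - mu) / sigma
Step 2: Substitute values: z = (120 - 100) / 20
Step 3: z = 20 / 20 = 1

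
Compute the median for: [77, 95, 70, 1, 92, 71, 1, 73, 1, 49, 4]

70

Step 1: Sort the data in ascending order: [1, 1, 1, 4, 49, 70, 71, 73, 77, 92, 95]
Step 2: The number of values is n = 11.
Step 3: Since n is odd, the median is the middle value at position 6: 70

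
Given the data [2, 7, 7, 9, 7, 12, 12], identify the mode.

7

Step 1: Count the frequency of each value:
  2: appears 1 time(s)
  7: appears 3 time(s)
  9: appears 1 time(s)
  12: appears 2 time(s)
Step 2: The value 7 appears most frequently (3 times).
Step 3: Mode = 7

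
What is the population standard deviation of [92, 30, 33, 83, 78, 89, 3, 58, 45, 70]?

28.0872

Step 1: Compute the mean: 58.1
Step 2: Sum of squared deviations from the mean: 7888.9
Step 3: Population variance = 7888.9 / 10 = 788.89
Step 4: Standard deviation = sqrt(788.89) = 28.0872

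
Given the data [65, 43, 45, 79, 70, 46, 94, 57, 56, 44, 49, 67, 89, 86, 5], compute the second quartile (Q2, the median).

57

Step 1: Sort the data: [5, 43, 44, 45, 46, 49, 56, 57, 65, 67, 70, 79, 86, 89, 94]
Step 2: n = 15
Step 3: Q2 is the median. Since n is odd, it is the middle value at position 8: 57
Step 4: Q2 = 57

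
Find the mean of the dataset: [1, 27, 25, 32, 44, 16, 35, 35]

26.875

Step 1: Sum all values: 1 + 27 + 25 + 32 + 44 + 16 + 35 + 35 = 215
Step 2: Count the number of values: n = 8
Step 3: Mean = sum / n = 215 / 8 = 26.875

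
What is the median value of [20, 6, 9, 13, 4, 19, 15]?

13

Step 1: Sort the data in ascending order: [4, 6, 9, 13, 15, 19, 20]
Step 2: The number of values is n = 7.
Step 3: Since n is odd, the median is the middle value at position 4: 13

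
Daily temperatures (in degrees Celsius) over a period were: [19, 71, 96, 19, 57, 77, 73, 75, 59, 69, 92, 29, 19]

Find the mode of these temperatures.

19

Step 1: Count the frequency of each value:
  19: appears 3 time(s)
  29: appears 1 time(s)
  57: appears 1 time(s)
  59: appears 1 time(s)
  69: appears 1 time(s)
  71: appears 1 time(s)
  73: appears 1 time(s)
  75: appears 1 time(s)
  77: appears 1 time(s)
  92: appears 1 time(s)
  96: appears 1 time(s)
Step 2: The value 19 appears most frequently (3 times).
Step 3: Mode = 19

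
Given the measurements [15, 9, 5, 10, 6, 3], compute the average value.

8

Step 1: Sum all values: 15 + 9 + 5 + 10 + 6 + 3 = 48
Step 2: Count the number of values: n = 6
Step 3: Mean = sum / n = 48 / 6 = 8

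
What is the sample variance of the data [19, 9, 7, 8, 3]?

35.2

Step 1: Compute the mean: (19 + 9 + 7 + 8 + 3) / 5 = 9.2
Step 2: Compute squared deviations from the mean:
  (19 - 9.2)^2 = 96.04
  (9 - 9.2)^2 = 0.04
  (7 - 9.2)^2 = 4.84
  (8 - 9.2)^2 = 1.44
  (3 - 9.2)^2 = 38.44
Step 3: Sum of squared deviations = 140.8
Step 4: Sample variance = 140.8 / 4 = 35.2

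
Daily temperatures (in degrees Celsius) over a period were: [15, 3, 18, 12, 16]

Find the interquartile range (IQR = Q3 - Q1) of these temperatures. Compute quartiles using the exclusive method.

9.5

Step 1: Sort the data: [3, 12, 15, 16, 18]
Step 2: n = 5
Step 3: Using the exclusive quartile method:
  Q1 = 7.5
  Q2 (median) = 15
  Q3 = 17
  IQR = Q3 - Q1 = 17 - 7.5 = 9.5
Step 4: IQR = 9.5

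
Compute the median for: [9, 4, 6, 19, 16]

9

Step 1: Sort the data in ascending order: [4, 6, 9, 16, 19]
Step 2: The number of values is n = 5.
Step 3: Since n is odd, the median is the middle value at position 3: 9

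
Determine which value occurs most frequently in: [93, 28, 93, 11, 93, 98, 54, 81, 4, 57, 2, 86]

93

Step 1: Count the frequency of each value:
  2: appears 1 time(s)
  4: appears 1 time(s)
  11: appears 1 time(s)
  28: appears 1 time(s)
  54: appears 1 time(s)
  57: appears 1 time(s)
  81: appears 1 time(s)
  86: appears 1 time(s)
  93: appears 3 time(s)
  98: appears 1 time(s)
Step 2: The value 93 appears most frequently (3 times).
Step 3: Mode = 93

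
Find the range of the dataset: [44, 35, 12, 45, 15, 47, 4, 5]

43

Step 1: Identify the maximum value: max = 47
Step 2: Identify the minimum value: min = 4
Step 3: Range = max - min = 47 - 4 = 43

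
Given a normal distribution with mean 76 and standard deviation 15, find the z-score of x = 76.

0

Step 1: Recall the z-score formula: z = (x - mu) / sigma
Step 2: Substitute values: z = (76 - 76) / 15
Step 3: z = 0 / 15 = 0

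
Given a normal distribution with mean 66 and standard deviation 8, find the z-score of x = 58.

-1

Step 1: Recall the z-score formula: z = (x - mu) / sigma
Step 2: Substitute values: z = (58 - 66) / 8
Step 3: z = -8 / 8 = -1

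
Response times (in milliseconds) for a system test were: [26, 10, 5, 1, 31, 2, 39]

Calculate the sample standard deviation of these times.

15.4458

Step 1: Compute the mean: 16.2857
Step 2: Sum of squared deviations from the mean: 1431.4286
Step 3: Sample variance = 1431.4286 / 6 = 238.5714
Step 4: Standard deviation = sqrt(238.5714) = 15.4458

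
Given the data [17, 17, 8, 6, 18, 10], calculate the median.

13.5

Step 1: Sort the data in ascending order: [6, 8, 10, 17, 17, 18]
Step 2: The number of values is n = 6.
Step 3: Since n is even, the median is the average of positions 3 and 4:
  Median = (10 + 17) / 2 = 13.5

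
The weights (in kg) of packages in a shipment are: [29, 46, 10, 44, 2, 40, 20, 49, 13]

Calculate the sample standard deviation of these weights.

17.5175

Step 1: Compute the mean: 28.1111
Step 2: Sum of squared deviations from the mean: 2454.8889
Step 3: Sample variance = 2454.8889 / 8 = 306.8611
Step 4: Standard deviation = sqrt(306.8611) = 17.5175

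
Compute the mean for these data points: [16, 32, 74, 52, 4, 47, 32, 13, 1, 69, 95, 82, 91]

46.7692

Step 1: Sum all values: 16 + 32 + 74 + 52 + 4 + 47 + 32 + 13 + 1 + 69 + 95 + 82 + 91 = 608
Step 2: Count the number of values: n = 13
Step 3: Mean = sum / n = 608 / 13 = 46.7692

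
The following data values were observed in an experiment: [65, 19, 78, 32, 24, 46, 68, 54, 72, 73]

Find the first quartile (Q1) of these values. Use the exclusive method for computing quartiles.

30

Step 1: Sort the data: [19, 24, 32, 46, 54, 65, 68, 72, 73, 78]
Step 2: n = 10
Step 3: Using the exclusive quartile method:
  Q1 = 30
  Q2 (median) = 59.5
  Q3 = 72.25
  IQR = Q3 - Q1 = 72.25 - 30 = 42.25
Step 4: Q1 = 30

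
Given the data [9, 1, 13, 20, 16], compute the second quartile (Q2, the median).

13

Step 1: Sort the data: [1, 9, 13, 16, 20]
Step 2: n = 5
Step 3: Q2 is the median. Since n is odd, it is the middle value at position 3: 13
Step 4: Q2 = 13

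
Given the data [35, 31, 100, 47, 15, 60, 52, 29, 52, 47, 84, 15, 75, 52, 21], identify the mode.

52

Step 1: Count the frequency of each value:
  15: appears 2 time(s)
  21: appears 1 time(s)
  29: appears 1 time(s)
  31: appears 1 time(s)
  35: appears 1 time(s)
  47: appears 2 time(s)
  52: appears 3 time(s)
  60: appears 1 time(s)
  75: appears 1 time(s)
  84: appears 1 time(s)
  100: appears 1 time(s)
Step 2: The value 52 appears most frequently (3 times).
Step 3: Mode = 52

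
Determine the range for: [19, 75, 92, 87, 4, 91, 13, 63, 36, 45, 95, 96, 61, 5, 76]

92

Step 1: Identify the maximum value: max = 96
Step 2: Identify the minimum value: min = 4
Step 3: Range = max - min = 96 - 4 = 92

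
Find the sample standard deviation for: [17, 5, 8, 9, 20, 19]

6.4187

Step 1: Compute the mean: 13
Step 2: Sum of squared deviations from the mean: 206
Step 3: Sample variance = 206 / 5 = 41.2
Step 4: Standard deviation = sqrt(41.2) = 6.4187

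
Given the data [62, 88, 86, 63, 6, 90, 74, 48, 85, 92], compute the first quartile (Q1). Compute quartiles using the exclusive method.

58.5

Step 1: Sort the data: [6, 48, 62, 63, 74, 85, 86, 88, 90, 92]
Step 2: n = 10
Step 3: Using the exclusive quartile method:
  Q1 = 58.5
  Q2 (median) = 79.5
  Q3 = 88.5
  IQR = Q3 - Q1 = 88.5 - 58.5 = 30
Step 4: Q1 = 58.5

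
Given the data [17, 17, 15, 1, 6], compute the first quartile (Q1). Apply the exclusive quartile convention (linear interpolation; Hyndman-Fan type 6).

3.5

Step 1: Sort the data: [1, 6, 15, 17, 17]
Step 2: n = 5
Step 3: Using the exclusive quartile method:
  Q1 = 3.5
  Q2 (median) = 15
  Q3 = 17
  IQR = Q3 - Q1 = 17 - 3.5 = 13.5
Step 4: Q1 = 3.5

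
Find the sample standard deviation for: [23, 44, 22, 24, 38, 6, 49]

14.965

Step 1: Compute the mean: 29.4286
Step 2: Sum of squared deviations from the mean: 1343.7143
Step 3: Sample variance = 1343.7143 / 6 = 223.9524
Step 4: Standard deviation = sqrt(223.9524) = 14.965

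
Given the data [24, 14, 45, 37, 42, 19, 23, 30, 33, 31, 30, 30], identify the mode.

30

Step 1: Count the frequency of each value:
  14: appears 1 time(s)
  19: appears 1 time(s)
  23: appears 1 time(s)
  24: appears 1 time(s)
  30: appears 3 time(s)
  31: appears 1 time(s)
  33: appears 1 time(s)
  37: appears 1 time(s)
  42: appears 1 time(s)
  45: appears 1 time(s)
Step 2: The value 30 appears most frequently (3 times).
Step 3: Mode = 30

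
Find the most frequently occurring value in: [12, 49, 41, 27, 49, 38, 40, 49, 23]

49

Step 1: Count the frequency of each value:
  12: appears 1 time(s)
  23: appears 1 time(s)
  27: appears 1 time(s)
  38: appears 1 time(s)
  40: appears 1 time(s)
  41: appears 1 time(s)
  49: appears 3 time(s)
Step 2: The value 49 appears most frequently (3 times).
Step 3: Mode = 49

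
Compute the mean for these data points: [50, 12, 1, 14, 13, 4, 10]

14.8571

Step 1: Sum all values: 50 + 12 + 1 + 14 + 13 + 4 + 10 = 104
Step 2: Count the number of values: n = 7
Step 3: Mean = sum / n = 104 / 7 = 14.8571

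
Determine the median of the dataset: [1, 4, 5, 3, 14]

4

Step 1: Sort the data in ascending order: [1, 3, 4, 5, 14]
Step 2: The number of values is n = 5.
Step 3: Since n is odd, the median is the middle value at position 3: 4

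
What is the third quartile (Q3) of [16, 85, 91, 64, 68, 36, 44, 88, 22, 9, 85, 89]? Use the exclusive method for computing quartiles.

87.25

Step 1: Sort the data: [9, 16, 22, 36, 44, 64, 68, 85, 85, 88, 89, 91]
Step 2: n = 12
Step 3: Using the exclusive quartile method:
  Q1 = 25.5
  Q2 (median) = 66
  Q3 = 87.25
  IQR = Q3 - Q1 = 87.25 - 25.5 = 61.75
Step 4: Q3 = 87.25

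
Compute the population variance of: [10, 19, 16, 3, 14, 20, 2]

45.4286

Step 1: Compute the mean: (10 + 19 + 16 + 3 + 14 + 20 + 2) / 7 = 12
Step 2: Compute squared deviations from the mean:
  (10 - 12)^2 = 4
  (19 - 12)^2 = 49
  (16 - 12)^2 = 16
  (3 - 12)^2 = 81
  (14 - 12)^2 = 4
  (20 - 12)^2 = 64
  (2 - 12)^2 = 100
Step 3: Sum of squared deviations = 318
Step 4: Population variance = 318 / 7 = 45.4286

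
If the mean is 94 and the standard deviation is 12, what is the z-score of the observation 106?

1

Step 1: Recall the z-score formula: z = (x - mu) / sigma
Step 2: Substitute values: z = (106 - 94) / 12
Step 3: z = 12 / 12 = 1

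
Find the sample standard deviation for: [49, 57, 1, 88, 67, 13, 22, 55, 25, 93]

31.1734

Step 1: Compute the mean: 47
Step 2: Sum of squared deviations from the mean: 8746
Step 3: Sample variance = 8746 / 9 = 971.7778
Step 4: Standard deviation = sqrt(971.7778) = 31.1734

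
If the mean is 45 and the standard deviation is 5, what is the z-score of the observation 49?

0.8

Step 1: Recall the z-score formula: z = (x - mu) / sigma
Step 2: Substitute values: z = (49 - 45) / 5
Step 3: z = 4 / 5 = 0.8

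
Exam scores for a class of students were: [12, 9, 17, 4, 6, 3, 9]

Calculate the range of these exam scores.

14

Step 1: Identify the maximum value: max = 17
Step 2: Identify the minimum value: min = 3
Step 3: Range = max - min = 17 - 3 = 14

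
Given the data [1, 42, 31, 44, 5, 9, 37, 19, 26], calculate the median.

26

Step 1: Sort the data in ascending order: [1, 5, 9, 19, 26, 31, 37, 42, 44]
Step 2: The number of values is n = 9.
Step 3: Since n is odd, the median is the middle value at position 5: 26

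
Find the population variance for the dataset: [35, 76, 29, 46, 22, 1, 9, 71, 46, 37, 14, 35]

475.0764

Step 1: Compute the mean: (35 + 76 + 29 + 46 + 22 + 1 + 9 + 71 + 46 + 37 + 14 + 35) / 12 = 35.0833
Step 2: Compute squared deviations from the mean:
  (35 - 35.0833)^2 = 0.0069
  (76 - 35.0833)^2 = 1674.1736
  (29 - 35.0833)^2 = 37.0069
  (46 - 35.0833)^2 = 119.1736
  (22 - 35.0833)^2 = 171.1736
  (1 - 35.0833)^2 = 1161.6736
  (9 - 35.0833)^2 = 680.3403
  (71 - 35.0833)^2 = 1290.0069
  (46 - 35.0833)^2 = 119.1736
  (37 - 35.0833)^2 = 3.6736
  (14 - 35.0833)^2 = 444.5069
  (35 - 35.0833)^2 = 0.0069
Step 3: Sum of squared deviations = 5700.9167
Step 4: Population variance = 5700.9167 / 12 = 475.0764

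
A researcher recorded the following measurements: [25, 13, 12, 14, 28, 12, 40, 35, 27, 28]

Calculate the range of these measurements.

28

Step 1: Identify the maximum value: max = 40
Step 2: Identify the minimum value: min = 12
Step 3: Range = max - min = 40 - 12 = 28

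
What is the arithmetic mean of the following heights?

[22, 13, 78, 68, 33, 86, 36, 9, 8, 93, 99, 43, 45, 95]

52

Step 1: Sum all values: 22 + 13 + 78 + 68 + 33 + 86 + 36 + 9 + 8 + 93 + 99 + 43 + 45 + 95 = 728
Step 2: Count the number of values: n = 14
Step 3: Mean = sum / n = 728 / 14 = 52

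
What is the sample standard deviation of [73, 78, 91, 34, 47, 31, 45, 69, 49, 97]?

23.3723

Step 1: Compute the mean: 61.4
Step 2: Sum of squared deviations from the mean: 4916.4
Step 3: Sample variance = 4916.4 / 9 = 546.2667
Step 4: Standard deviation = sqrt(546.2667) = 23.3723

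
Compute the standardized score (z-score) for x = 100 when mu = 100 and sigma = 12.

0

Step 1: Recall the z-score formula: z = (x - mu) / sigma
Step 2: Substitute values: z = (100 - 100) / 12
Step 3: z = 0 / 12 = 0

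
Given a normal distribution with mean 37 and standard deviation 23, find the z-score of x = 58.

0.913

Step 1: Recall the z-score formula: z = (x - mu) / sigma
Step 2: Substitute values: z = (58 - 37) / 23
Step 3: z = 21 / 23 = 0.913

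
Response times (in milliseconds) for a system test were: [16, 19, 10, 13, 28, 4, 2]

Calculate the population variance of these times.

68.6939

Step 1: Compute the mean: (16 + 19 + 10 + 13 + 28 + 4 + 2) / 7 = 13.1429
Step 2: Compute squared deviations from the mean:
  (16 - 13.1429)^2 = 8.1633
  (19 - 13.1429)^2 = 34.3061
  (10 - 13.1429)^2 = 9.8776
  (13 - 13.1429)^2 = 0.0204
  (28 - 13.1429)^2 = 220.7347
  (4 - 13.1429)^2 = 83.5918
  (2 - 13.1429)^2 = 124.1633
Step 3: Sum of squared deviations = 480.8571
Step 4: Population variance = 480.8571 / 7 = 68.6939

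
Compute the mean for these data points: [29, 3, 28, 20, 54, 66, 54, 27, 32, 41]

35.4

Step 1: Sum all values: 29 + 3 + 28 + 20 + 54 + 66 + 54 + 27 + 32 + 41 = 354
Step 2: Count the number of values: n = 10
Step 3: Mean = sum / n = 354 / 10 = 35.4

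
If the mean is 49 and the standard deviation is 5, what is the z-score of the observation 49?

0

Step 1: Recall the z-score formula: z = (x - mu) / sigma
Step 2: Substitute values: z = (49 - 49) / 5
Step 3: z = 0 / 5 = 0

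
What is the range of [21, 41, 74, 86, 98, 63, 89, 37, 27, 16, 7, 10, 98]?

91

Step 1: Identify the maximum value: max = 98
Step 2: Identify the minimum value: min = 7
Step 3: Range = max - min = 98 - 7 = 91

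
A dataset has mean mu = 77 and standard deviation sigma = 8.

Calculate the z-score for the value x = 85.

1

Step 1: Recall the z-score formula: z = (x - mu) / sigma
Step 2: Substitute values: z = (85 - 77) / 8
Step 3: z = 8 / 8 = 1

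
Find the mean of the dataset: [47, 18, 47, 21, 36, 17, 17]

29

Step 1: Sum all values: 47 + 18 + 47 + 21 + 36 + 17 + 17 = 203
Step 2: Count the number of values: n = 7
Step 3: Mean = sum / n = 203 / 7 = 29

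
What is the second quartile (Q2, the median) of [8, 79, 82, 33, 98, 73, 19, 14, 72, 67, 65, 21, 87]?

67

Step 1: Sort the data: [8, 14, 19, 21, 33, 65, 67, 72, 73, 79, 82, 87, 98]
Step 2: n = 13
Step 3: Q2 is the median. Since n is odd, it is the middle value at position 7: 67
Step 4: Q2 = 67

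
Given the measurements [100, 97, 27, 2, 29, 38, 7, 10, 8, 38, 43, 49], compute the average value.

37.3333

Step 1: Sum all values: 100 + 97 + 27 + 2 + 29 + 38 + 7 + 10 + 8 + 38 + 43 + 49 = 448
Step 2: Count the number of values: n = 12
Step 3: Mean = sum / n = 448 / 12 = 37.3333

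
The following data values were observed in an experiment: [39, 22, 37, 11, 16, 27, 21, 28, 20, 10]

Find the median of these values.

21.5

Step 1: Sort the data in ascending order: [10, 11, 16, 20, 21, 22, 27, 28, 37, 39]
Step 2: The number of values is n = 10.
Step 3: Since n is even, the median is the average of positions 5 and 6:
  Median = (21 + 22) / 2 = 21.5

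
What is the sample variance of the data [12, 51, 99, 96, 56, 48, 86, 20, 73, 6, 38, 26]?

1033.9015

Step 1: Compute the mean: (12 + 51 + 99 + 96 + 56 + 48 + 86 + 20 + 73 + 6 + 38 + 26) / 12 = 50.9167
Step 2: Compute squared deviations from the mean:
  (12 - 50.9167)^2 = 1514.5069
  (51 - 50.9167)^2 = 0.0069
  (99 - 50.9167)^2 = 2312.0069
  (96 - 50.9167)^2 = 2032.5069
  (56 - 50.9167)^2 = 25.8403
  (48 - 50.9167)^2 = 8.5069
  (86 - 50.9167)^2 = 1230.8403
  (20 - 50.9167)^2 = 955.8403
  (73 - 50.9167)^2 = 487.6736
  (6 - 50.9167)^2 = 2017.5069
  (38 - 50.9167)^2 = 166.8403
  (26 - 50.9167)^2 = 620.8403
Step 3: Sum of squared deviations = 11372.9167
Step 4: Sample variance = 11372.9167 / 11 = 1033.9015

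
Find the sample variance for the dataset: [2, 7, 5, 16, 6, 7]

22.1667

Step 1: Compute the mean: (2 + 7 + 5 + 16 + 6 + 7) / 6 = 7.1667
Step 2: Compute squared deviations from the mean:
  (2 - 7.1667)^2 = 26.6944
  (7 - 7.1667)^2 = 0.0278
  (5 - 7.1667)^2 = 4.6944
  (16 - 7.1667)^2 = 78.0278
  (6 - 7.1667)^2 = 1.3611
  (7 - 7.1667)^2 = 0.0278
Step 3: Sum of squared deviations = 110.8333
Step 4: Sample variance = 110.8333 / 5 = 22.1667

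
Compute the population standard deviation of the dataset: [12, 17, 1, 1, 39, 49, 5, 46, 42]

19.0561

Step 1: Compute the mean: 23.5556
Step 2: Sum of squared deviations from the mean: 3268.2222
Step 3: Population variance = 3268.2222 / 9 = 363.1358
Step 4: Standard deviation = sqrt(363.1358) = 19.0561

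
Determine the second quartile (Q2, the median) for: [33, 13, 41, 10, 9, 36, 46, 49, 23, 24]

28.5

Step 1: Sort the data: [9, 10, 13, 23, 24, 33, 36, 41, 46, 49]
Step 2: n = 10
Step 3: Q2 is the median. Since n is even, it is the average of the values at positions 5 and 6:
  Q2 = (24 + 33) / 2 = 28.5
Step 4: Q2 = 28.5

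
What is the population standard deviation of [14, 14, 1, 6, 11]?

5.0359

Step 1: Compute the mean: 9.2
Step 2: Sum of squared deviations from the mean: 126.8
Step 3: Population variance = 126.8 / 5 = 25.36
Step 4: Standard deviation = sqrt(25.36) = 5.0359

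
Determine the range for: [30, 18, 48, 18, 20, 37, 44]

30

Step 1: Identify the maximum value: max = 48
Step 2: Identify the minimum value: min = 18
Step 3: Range = max - min = 48 - 18 = 30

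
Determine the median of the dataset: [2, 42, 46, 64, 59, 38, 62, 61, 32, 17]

44

Step 1: Sort the data in ascending order: [2, 17, 32, 38, 42, 46, 59, 61, 62, 64]
Step 2: The number of values is n = 10.
Step 3: Since n is even, the median is the average of positions 5 and 6:
  Median = (42 + 46) / 2 = 44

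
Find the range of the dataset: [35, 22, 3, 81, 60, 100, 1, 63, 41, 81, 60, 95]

99

Step 1: Identify the maximum value: max = 100
Step 2: Identify the minimum value: min = 1
Step 3: Range = max - min = 100 - 1 = 99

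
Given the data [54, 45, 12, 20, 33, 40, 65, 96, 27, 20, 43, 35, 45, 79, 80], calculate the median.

43

Step 1: Sort the data in ascending order: [12, 20, 20, 27, 33, 35, 40, 43, 45, 45, 54, 65, 79, 80, 96]
Step 2: The number of values is n = 15.
Step 3: Since n is odd, the median is the middle value at position 8: 43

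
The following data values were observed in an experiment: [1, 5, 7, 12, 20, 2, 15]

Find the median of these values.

7

Step 1: Sort the data in ascending order: [1, 2, 5, 7, 12, 15, 20]
Step 2: The number of values is n = 7.
Step 3: Since n is odd, the median is the middle value at position 4: 7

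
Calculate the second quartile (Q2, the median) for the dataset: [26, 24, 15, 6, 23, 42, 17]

23

Step 1: Sort the data: [6, 15, 17, 23, 24, 26, 42]
Step 2: n = 7
Step 3: Q2 is the median. Since n is odd, it is the middle value at position 4: 23
Step 4: Q2 = 23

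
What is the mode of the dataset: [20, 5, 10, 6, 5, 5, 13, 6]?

5

Step 1: Count the frequency of each value:
  5: appears 3 time(s)
  6: appears 2 time(s)
  10: appears 1 time(s)
  13: appears 1 time(s)
  20: appears 1 time(s)
Step 2: The value 5 appears most frequently (3 times).
Step 3: Mode = 5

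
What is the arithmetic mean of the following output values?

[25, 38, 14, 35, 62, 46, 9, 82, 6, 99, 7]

38.4545

Step 1: Sum all values: 25 + 38 + 14 + 35 + 62 + 46 + 9 + 82 + 6 + 99 + 7 = 423
Step 2: Count the number of values: n = 11
Step 3: Mean = sum / n = 423 / 11 = 38.4545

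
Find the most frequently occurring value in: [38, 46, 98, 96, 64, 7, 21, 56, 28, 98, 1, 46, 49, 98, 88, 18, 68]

98

Step 1: Count the frequency of each value:
  1: appears 1 time(s)
  7: appears 1 time(s)
  18: appears 1 time(s)
  21: appears 1 time(s)
  28: appears 1 time(s)
  38: appears 1 time(s)
  46: appears 2 time(s)
  49: appears 1 time(s)
  56: appears 1 time(s)
  64: appears 1 time(s)
  68: appears 1 time(s)
  88: appears 1 time(s)
  96: appears 1 time(s)
  98: appears 3 time(s)
Step 2: The value 98 appears most frequently (3 times).
Step 3: Mode = 98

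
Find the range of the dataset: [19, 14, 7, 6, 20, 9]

14

Step 1: Identify the maximum value: max = 20
Step 2: Identify the minimum value: min = 6
Step 3: Range = max - min = 20 - 6 = 14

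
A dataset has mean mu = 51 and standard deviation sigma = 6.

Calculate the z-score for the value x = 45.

-1

Step 1: Recall the z-score formula: z = (x - mu) / sigma
Step 2: Substitute values: z = (45 - 51) / 6
Step 3: z = -6 / 6 = -1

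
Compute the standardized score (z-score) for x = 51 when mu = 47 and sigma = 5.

0.8

Step 1: Recall the z-score formula: z = (x - mu) / sigma
Step 2: Substitute values: z = (51 - 47) / 5
Step 3: z = 4 / 5 = 0.8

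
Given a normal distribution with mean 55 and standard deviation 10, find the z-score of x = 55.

0

Step 1: Recall the z-score formula: z = (x - mu) / sigma
Step 2: Substitute values: z = (55 - 55) / 10
Step 3: z = 0 / 10 = 0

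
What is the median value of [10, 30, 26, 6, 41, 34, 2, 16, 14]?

16

Step 1: Sort the data in ascending order: [2, 6, 10, 14, 16, 26, 30, 34, 41]
Step 2: The number of values is n = 9.
Step 3: Since n is odd, the median is the middle value at position 5: 16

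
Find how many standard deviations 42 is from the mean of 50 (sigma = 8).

-1

Step 1: Recall the z-score formula: z = (x - mu) / sigma
Step 2: Substitute values: z = (42 - 50) / 8
Step 3: z = -8 / 8 = -1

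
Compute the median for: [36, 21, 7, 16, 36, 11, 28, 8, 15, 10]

15.5

Step 1: Sort the data in ascending order: [7, 8, 10, 11, 15, 16, 21, 28, 36, 36]
Step 2: The number of values is n = 10.
Step 3: Since n is even, the median is the average of positions 5 and 6:
  Median = (15 + 16) / 2 = 15.5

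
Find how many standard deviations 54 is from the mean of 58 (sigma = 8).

-0.5

Step 1: Recall the z-score formula: z = (x - mu) / sigma
Step 2: Substitute values: z = (54 - 58) / 8
Step 3: z = -4 / 8 = -0.5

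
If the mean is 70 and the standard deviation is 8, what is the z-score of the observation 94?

3

Step 1: Recall the z-score formula: z = (x - mu) / sigma
Step 2: Substitute values: z = (94 - 70) / 8
Step 3: z = 24 / 8 = 3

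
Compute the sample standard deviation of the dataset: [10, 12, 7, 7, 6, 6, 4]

2.6992

Step 1: Compute the mean: 7.4286
Step 2: Sum of squared deviations from the mean: 43.7143
Step 3: Sample variance = 43.7143 / 6 = 7.2857
Step 4: Standard deviation = sqrt(7.2857) = 2.6992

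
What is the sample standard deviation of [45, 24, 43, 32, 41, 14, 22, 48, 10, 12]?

14.5865

Step 1: Compute the mean: 29.1
Step 2: Sum of squared deviations from the mean: 1914.9
Step 3: Sample variance = 1914.9 / 9 = 212.7667
Step 4: Standard deviation = sqrt(212.7667) = 14.5865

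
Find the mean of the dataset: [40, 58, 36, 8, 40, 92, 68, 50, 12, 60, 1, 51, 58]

44.1538

Step 1: Sum all values: 40 + 58 + 36 + 8 + 40 + 92 + 68 + 50 + 12 + 60 + 1 + 51 + 58 = 574
Step 2: Count the number of values: n = 13
Step 3: Mean = sum / n = 574 / 13 = 44.1538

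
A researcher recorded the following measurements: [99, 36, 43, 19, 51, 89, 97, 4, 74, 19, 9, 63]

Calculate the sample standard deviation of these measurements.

34.1657

Step 1: Compute the mean: 50.25
Step 2: Sum of squared deviations from the mean: 12840.25
Step 3: Sample variance = 12840.25 / 11 = 1167.2955
Step 4: Standard deviation = sqrt(1167.2955) = 34.1657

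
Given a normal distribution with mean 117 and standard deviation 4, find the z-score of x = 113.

-1

Step 1: Recall the z-score formula: z = (x - mu) / sigma
Step 2: Substitute values: z = (113 - 117) / 4
Step 3: z = -4 / 4 = -1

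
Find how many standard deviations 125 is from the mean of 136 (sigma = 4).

-2.75

Step 1: Recall the z-score formula: z = (x - mu) / sigma
Step 2: Substitute values: z = (125 - 136) / 4
Step 3: z = -11 / 4 = -2.75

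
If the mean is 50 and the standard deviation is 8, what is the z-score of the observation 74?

3

Step 1: Recall the z-score formula: z = (x - mu) / sigma
Step 2: Substitute values: z = (74 - 50) / 8
Step 3: z = 24 / 8 = 3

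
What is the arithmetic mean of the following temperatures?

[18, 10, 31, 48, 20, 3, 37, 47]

26.75

Step 1: Sum all values: 18 + 10 + 31 + 48 + 20 + 3 + 37 + 47 = 214
Step 2: Count the number of values: n = 8
Step 3: Mean = sum / n = 214 / 8 = 26.75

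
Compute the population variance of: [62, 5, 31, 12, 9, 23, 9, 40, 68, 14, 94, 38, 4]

731.787

Step 1: Compute the mean: (62 + 5 + 31 + 12 + 9 + 23 + 9 + 40 + 68 + 14 + 94 + 38 + 4) / 13 = 31.4615
Step 2: Compute squared deviations from the mean:
  (62 - 31.4615)^2 = 932.5976
  (5 - 31.4615)^2 = 700.213
  (31 - 31.4615)^2 = 0.213
  (12 - 31.4615)^2 = 378.7515
  (9 - 31.4615)^2 = 504.5207
  (23 - 31.4615)^2 = 71.5976
  (9 - 31.4615)^2 = 504.5207
  (40 - 31.4615)^2 = 72.9053
  (68 - 31.4615)^2 = 1335.0592
  (14 - 31.4615)^2 = 304.9053
  (94 - 31.4615)^2 = 3911.0592
  (38 - 31.4615)^2 = 42.7515
  (4 - 31.4615)^2 = 754.1361
Step 3: Sum of squared deviations = 9513.2308
Step 4: Population variance = 9513.2308 / 13 = 731.787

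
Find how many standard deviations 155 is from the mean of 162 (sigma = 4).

-1.75

Step 1: Recall the z-score formula: z = (x - mu) / sigma
Step 2: Substitute values: z = (155 - 162) / 4
Step 3: z = -7 / 4 = -1.75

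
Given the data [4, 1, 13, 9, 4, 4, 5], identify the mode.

4

Step 1: Count the frequency of each value:
  1: appears 1 time(s)
  4: appears 3 time(s)
  5: appears 1 time(s)
  9: appears 1 time(s)
  13: appears 1 time(s)
Step 2: The value 4 appears most frequently (3 times).
Step 3: Mode = 4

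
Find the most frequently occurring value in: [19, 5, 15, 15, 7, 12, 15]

15

Step 1: Count the frequency of each value:
  5: appears 1 time(s)
  7: appears 1 time(s)
  12: appears 1 time(s)
  15: appears 3 time(s)
  19: appears 1 time(s)
Step 2: The value 15 appears most frequently (3 times).
Step 3: Mode = 15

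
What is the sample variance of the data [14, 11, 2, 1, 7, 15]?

35.8667

Step 1: Compute the mean: (14 + 11 + 2 + 1 + 7 + 15) / 6 = 8.3333
Step 2: Compute squared deviations from the mean:
  (14 - 8.3333)^2 = 32.1111
  (11 - 8.3333)^2 = 7.1111
  (2 - 8.3333)^2 = 40.1111
  (1 - 8.3333)^2 = 53.7778
  (7 - 8.3333)^2 = 1.7778
  (15 - 8.3333)^2 = 44.4444
Step 3: Sum of squared deviations = 179.3333
Step 4: Sample variance = 179.3333 / 5 = 35.8667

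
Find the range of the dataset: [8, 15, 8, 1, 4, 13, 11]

14

Step 1: Identify the maximum value: max = 15
Step 2: Identify the minimum value: min = 1
Step 3: Range = max - min = 15 - 1 = 14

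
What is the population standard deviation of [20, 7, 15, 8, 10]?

4.858

Step 1: Compute the mean: 12
Step 2: Sum of squared deviations from the mean: 118
Step 3: Population variance = 118 / 5 = 23.6
Step 4: Standard deviation = sqrt(23.6) = 4.858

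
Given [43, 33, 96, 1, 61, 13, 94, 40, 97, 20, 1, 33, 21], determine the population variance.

1099.787

Step 1: Compute the mean: (43 + 33 + 96 + 1 + 61 + 13 + 94 + 40 + 97 + 20 + 1 + 33 + 21) / 13 = 42.5385
Step 2: Compute squared deviations from the mean:
  (43 - 42.5385)^2 = 0.213
  (33 - 42.5385)^2 = 90.9822
  (96 - 42.5385)^2 = 2858.1361
  (1 - 42.5385)^2 = 1725.4438
  (61 - 42.5385)^2 = 340.8284
  (13 - 42.5385)^2 = 872.5207
  (94 - 42.5385)^2 = 2648.2899
  (40 - 42.5385)^2 = 6.4438
  (97 - 42.5385)^2 = 2966.0592
  (20 - 42.5385)^2 = 507.9822
  (1 - 42.5385)^2 = 1725.4438
  (33 - 42.5385)^2 = 90.9822
  (21 - 42.5385)^2 = 463.9053
Step 3: Sum of squared deviations = 14297.2308
Step 4: Population variance = 14297.2308 / 13 = 1099.787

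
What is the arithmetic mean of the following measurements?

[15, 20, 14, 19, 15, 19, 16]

16.8571

Step 1: Sum all values: 15 + 20 + 14 + 19 + 15 + 19 + 16 = 118
Step 2: Count the number of values: n = 7
Step 3: Mean = sum / n = 118 / 7 = 16.8571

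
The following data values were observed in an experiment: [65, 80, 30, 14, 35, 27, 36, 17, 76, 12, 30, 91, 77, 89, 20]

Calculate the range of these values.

79

Step 1: Identify the maximum value: max = 91
Step 2: Identify the minimum value: min = 12
Step 3: Range = max - min = 91 - 12 = 79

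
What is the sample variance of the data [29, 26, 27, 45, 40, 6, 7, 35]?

200.4107

Step 1: Compute the mean: (29 + 26 + 27 + 45 + 40 + 6 + 7 + 35) / 8 = 26.875
Step 2: Compute squared deviations from the mean:
  (29 - 26.875)^2 = 4.5156
  (26 - 26.875)^2 = 0.7656
  (27 - 26.875)^2 = 0.0156
  (45 - 26.875)^2 = 328.5156
  (40 - 26.875)^2 = 172.2656
  (6 - 26.875)^2 = 435.7656
  (7 - 26.875)^2 = 395.0156
  (35 - 26.875)^2 = 66.0156
Step 3: Sum of squared deviations = 1402.875
Step 4: Sample variance = 1402.875 / 7 = 200.4107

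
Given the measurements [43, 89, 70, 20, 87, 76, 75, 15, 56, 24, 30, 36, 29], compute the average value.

50

Step 1: Sum all values: 43 + 89 + 70 + 20 + 87 + 76 + 75 + 15 + 56 + 24 + 30 + 36 + 29 = 650
Step 2: Count the number of values: n = 13
Step 3: Mean = sum / n = 650 / 13 = 50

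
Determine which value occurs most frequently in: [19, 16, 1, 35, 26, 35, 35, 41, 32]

35

Step 1: Count the frequency of each value:
  1: appears 1 time(s)
  16: appears 1 time(s)
  19: appears 1 time(s)
  26: appears 1 time(s)
  32: appears 1 time(s)
  35: appears 3 time(s)
  41: appears 1 time(s)
Step 2: The value 35 appears most frequently (3 times).
Step 3: Mode = 35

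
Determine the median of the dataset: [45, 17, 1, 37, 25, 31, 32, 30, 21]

30

Step 1: Sort the data in ascending order: [1, 17, 21, 25, 30, 31, 32, 37, 45]
Step 2: The number of values is n = 9.
Step 3: Since n is odd, the median is the middle value at position 5: 30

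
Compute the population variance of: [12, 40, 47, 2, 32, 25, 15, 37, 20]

191.358

Step 1: Compute the mean: (12 + 40 + 47 + 2 + 32 + 25 + 15 + 37 + 20) / 9 = 25.5556
Step 2: Compute squared deviations from the mean:
  (12 - 25.5556)^2 = 183.7531
  (40 - 25.5556)^2 = 208.642
  (47 - 25.5556)^2 = 459.8642
  (2 - 25.5556)^2 = 554.8642
  (32 - 25.5556)^2 = 41.5309
  (25 - 25.5556)^2 = 0.3086
  (15 - 25.5556)^2 = 111.4198
  (37 - 25.5556)^2 = 130.9753
  (20 - 25.5556)^2 = 30.8642
Step 3: Sum of squared deviations = 1722.2222
Step 4: Population variance = 1722.2222 / 9 = 191.358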